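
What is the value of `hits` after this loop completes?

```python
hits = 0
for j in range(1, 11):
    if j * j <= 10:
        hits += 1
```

Count numbers where j² ≤ 10
`hits` takes the values: 0 → 1 → 2 → 3

Answer: 3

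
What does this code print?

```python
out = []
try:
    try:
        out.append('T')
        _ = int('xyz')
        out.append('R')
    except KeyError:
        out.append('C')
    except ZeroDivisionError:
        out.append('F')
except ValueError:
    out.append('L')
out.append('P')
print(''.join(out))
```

Execution trace: 'T' (inner try body) → 'L' (outer except ValueError) → 'P' (after the try/except). Output: TLP

Answer: TLP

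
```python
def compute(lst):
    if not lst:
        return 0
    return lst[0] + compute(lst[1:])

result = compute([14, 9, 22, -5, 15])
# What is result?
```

14 + 9 + 22 + (-5) + 15 + 0 = 55

Answer: 55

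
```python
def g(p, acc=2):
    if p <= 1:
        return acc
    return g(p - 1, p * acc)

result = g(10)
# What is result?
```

Accumulator trace (n, acc): (10, 2) -> (9, 20) -> (8, 180) -> (7, 1440) -> (6, 10080) -> (5, 60480) -> (4, 302400) -> (3, 1209600) -> (2, 3628800) -> (1, 7257600) -> return 7257600

Answer: 7257600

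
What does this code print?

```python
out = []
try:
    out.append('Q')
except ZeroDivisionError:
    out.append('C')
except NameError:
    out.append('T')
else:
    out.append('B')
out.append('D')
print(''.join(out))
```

Execution trace: 'Q' (try body, no exception) → 'B' (else) → 'D' (after the try/except). Output: QBD

Answer: QBD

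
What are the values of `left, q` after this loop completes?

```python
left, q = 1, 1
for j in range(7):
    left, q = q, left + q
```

Fibonacci: after 7 iterations
`left, q` takes the values: (1, 1) → (1, 2) → (2, 3) → (3, 5) → (5, 8) → (8, 13) → (13, 21) → (21, 34)

Answer: 21, 34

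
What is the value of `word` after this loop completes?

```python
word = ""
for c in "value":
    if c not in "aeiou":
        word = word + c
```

Remove vowels from 'value'
`word` takes the values: "" → "v" → "vl"

Answer: "vl"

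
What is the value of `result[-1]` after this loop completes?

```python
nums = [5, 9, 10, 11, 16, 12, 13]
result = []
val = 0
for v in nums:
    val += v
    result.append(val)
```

Cumulative sum ends at 76
`result` takes the values: [] → [5] → [5, 14] → [5, 14, 24] → [5, 14, 24, 35] → [5, 14, 24, 35, 51] → [5, 14, 24, 35, 51, 63] → [5, 14, 24, 35, 51, 63, 76]
So `result[-1]` = 76

Answer: 76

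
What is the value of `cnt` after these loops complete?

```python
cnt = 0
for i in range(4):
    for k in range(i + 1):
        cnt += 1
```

Triangle: 1 + 2 + ... + 4
`cnt` takes the values: 0 → 1 → 2 → 3 → 4 → 5 → 6 → 7 → 8 → 9 → 10

Answer: 10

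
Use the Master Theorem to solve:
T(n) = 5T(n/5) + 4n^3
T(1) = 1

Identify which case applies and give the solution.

a=5, b=5, f(n)=4n^3. log_5(5) = 1. Since c=3 > 1 and the regularity condition holds (5(n/5)^3 = (5/5^3)n^3 with 5/5^3 < 1), Case 3 applies: T(n) = Θ(f(n)) = O(n^3).

Answer: O(n^3) - Case 3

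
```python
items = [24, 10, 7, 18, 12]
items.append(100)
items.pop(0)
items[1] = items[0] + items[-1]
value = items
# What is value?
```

Trace:
`items = [24, 10, 7, 18, 12]` → items = [24, 10, 7, 18, 12]
`items.append(100)` → items = [24, 10, 7, 18, 12, 100]
`items.pop(0)` → items = [10, 7, 18, 12, 100]
`items[1] = items[0] + items[-1]` → items = [10, 110, 18, 12, 100]
`value = items` → value = [10, 110, 18, 12, 100]
So value = [10, 110, 18, 12, 100]

Answer: [10, 110, 18, 12, 100]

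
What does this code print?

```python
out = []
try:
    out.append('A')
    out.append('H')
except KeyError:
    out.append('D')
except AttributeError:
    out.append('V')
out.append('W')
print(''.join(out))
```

Execution trace: 'A' (try body) → 'H' (try body, no exception) → 'W' (after the try/except). Output: AHW

Answer: AHW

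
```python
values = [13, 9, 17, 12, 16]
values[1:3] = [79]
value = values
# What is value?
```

Trace:
`values = [13, 9, 17, 12, 16]` → values = [13, 9, 17, 12, 16]
`values[1:3] = [79]` → values = [13, 79, 12, 16]
`value = values` → value = [13, 79, 12, 16]
So value = [13, 79, 12, 16]

Answer: [13, 79, 12, 16]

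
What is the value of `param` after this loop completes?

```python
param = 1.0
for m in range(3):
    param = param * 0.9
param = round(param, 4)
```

Exponential decay: 1.0 * 0.9^3
`param` takes the values: 1.0 → 0.9 → 0.81 → 0.729

Answer: 0.729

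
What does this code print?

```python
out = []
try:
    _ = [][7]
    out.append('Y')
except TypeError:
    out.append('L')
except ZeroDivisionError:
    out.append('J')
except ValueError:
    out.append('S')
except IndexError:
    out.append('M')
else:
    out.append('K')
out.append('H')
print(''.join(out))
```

Execution trace: 'M' (except IndexError) → 'H' (after the try/except). Output: MH

Answer: MH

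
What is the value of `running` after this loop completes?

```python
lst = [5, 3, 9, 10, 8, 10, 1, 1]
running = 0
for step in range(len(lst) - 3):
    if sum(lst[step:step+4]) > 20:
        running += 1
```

Count windows with sum > 20
`running` takes the values: 0 → 1 → 2 → 3 → 4

Answer: 4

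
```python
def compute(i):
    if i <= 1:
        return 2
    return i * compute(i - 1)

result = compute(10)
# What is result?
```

compute(10) = 10 * 9 * 8 * 7 * 6 * 5 * 4 * 3 * 2 * 2 = 7257600

Answer: 7257600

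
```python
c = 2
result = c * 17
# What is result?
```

Trace:
`c = 2` → c = 2
`result = c * 17` → result = 34
So result = 34

Answer: 34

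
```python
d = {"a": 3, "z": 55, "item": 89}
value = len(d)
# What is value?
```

Trace:
`d = {"a": 3, "z": 55, "item": 89}` → d = {'a': 3, 'z': 55, 'item': 89}
`value = len(d)` → value = 3
So value = 3

Answer: 3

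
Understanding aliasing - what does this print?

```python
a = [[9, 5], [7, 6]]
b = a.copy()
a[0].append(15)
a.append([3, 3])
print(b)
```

Key concept: shallow copy with nested lists.
Step by step:
`a = [[9, 5], [7, 6]]` → a = [[9, 5], [7, 6]]
`b = a.copy()` → b = [[9, 5], [7, 6]]
`a[0].append(15)` → a = [[9, 5, 15], [7, 6]]; b = [[9, 5, 15], [7, 6]]
`a.append([3, 3])` → a = [[9, 5, 15], [7, 6], [3, 3]]
`print(b)` → prints [[9, 5, 15], [7, 6]]

Answer: [[9, 5, 15], [7, 6]]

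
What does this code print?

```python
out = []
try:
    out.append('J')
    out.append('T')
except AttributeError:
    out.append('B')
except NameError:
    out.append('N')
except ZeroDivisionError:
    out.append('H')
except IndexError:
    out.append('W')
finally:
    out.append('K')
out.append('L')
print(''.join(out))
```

Execution trace: 'J' (try body) → 'T' (try body, no exception) → 'K' (finally) → 'L' (after the try/except). Output: JTKL

Answer: JTKL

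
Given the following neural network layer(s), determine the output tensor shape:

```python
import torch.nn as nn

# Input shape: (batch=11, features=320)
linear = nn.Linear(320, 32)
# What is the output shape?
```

Input: (11, 320) -> Output: (11, 32)

Answer: (11, 32)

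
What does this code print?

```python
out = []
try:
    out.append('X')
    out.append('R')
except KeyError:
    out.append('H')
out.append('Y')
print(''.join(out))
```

Execution trace: 'X' (try body) → 'R' (try body, no exception) → 'Y' (after the try/except). Output: XRY

Answer: XRY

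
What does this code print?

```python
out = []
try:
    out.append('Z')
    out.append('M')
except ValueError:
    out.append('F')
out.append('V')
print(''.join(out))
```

Execution trace: 'Z' (try body) → 'M' (try body, no exception) → 'V' (after the try/except). Output: ZMV

Answer: ZMV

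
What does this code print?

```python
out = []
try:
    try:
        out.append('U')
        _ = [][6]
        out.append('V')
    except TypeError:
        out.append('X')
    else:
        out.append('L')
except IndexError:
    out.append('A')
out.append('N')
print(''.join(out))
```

Execution trace: 'U' (inner try body) → 'A' (outer except IndexError) → 'N' (after the try/except). Output: UAN

Answer: UAN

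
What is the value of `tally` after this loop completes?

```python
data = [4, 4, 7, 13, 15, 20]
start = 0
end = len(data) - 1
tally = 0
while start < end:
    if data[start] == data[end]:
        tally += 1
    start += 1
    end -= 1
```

Count matching pairs from ends
`tally` takes the values: 0

Answer: 0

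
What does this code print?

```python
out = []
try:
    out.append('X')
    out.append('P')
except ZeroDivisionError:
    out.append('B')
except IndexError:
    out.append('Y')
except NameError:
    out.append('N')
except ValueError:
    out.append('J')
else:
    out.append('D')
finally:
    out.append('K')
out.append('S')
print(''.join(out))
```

Execution trace: 'X' (try body) → 'P' (try body, no exception) → 'D' (else) → 'K' (finally) → 'S' (after the try/except). Output: XPDKS

Answer: XPDKS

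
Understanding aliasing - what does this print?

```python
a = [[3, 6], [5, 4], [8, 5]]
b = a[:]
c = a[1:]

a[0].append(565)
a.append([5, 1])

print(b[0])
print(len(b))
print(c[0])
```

Key concept: slice with nested mutation.
Step by step:
`a = [[3, 6], [5, 4], [8, 5]]` → a = [[3, 6], [5, 4], [8, 5]]
`b = a[:]` → b = [[3, 6], [5, 4], [8, 5]]
`c = a[1:]` → c = [[5, 4], [8, 5]]
`a[0].append(565)` → a = [[3, 6, 565], [5, 4], [8, 5]]; b = [[3, 6, 565], [5, 4], [8, 5]]
`a.append([5, 1])` → a = [[3, 6, 565], [5, 4], [8, 5], [5, 1]]
`print(b[0])` → prints [3, 6, 565]
`print(len(b))` → prints 3
`print(c[0])` → prints [5, 4]

Answer:
[3, 6, 565]
3
[5, 4]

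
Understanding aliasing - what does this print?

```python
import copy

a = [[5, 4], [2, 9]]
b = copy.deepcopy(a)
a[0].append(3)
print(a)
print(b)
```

Key concept: deep copy is fully independent.
Step by step:
`a = [[5, 4], [2, 9]]` → a = [[5, 4], [2, 9]]
`b = copy.deepcopy(a)` → b = [[5, 4], [2, 9]]
`a[0].append(3)` → a = [[5, 4, 3], [2, 9]]
`print(a)` → prints [[5, 4, 3], [2, 9]]
`print(b)` → prints [[5, 4], [2, 9]]

Answer:
[[5, 4, 3], [2, 9]]
[[5, 4], [2, 9]]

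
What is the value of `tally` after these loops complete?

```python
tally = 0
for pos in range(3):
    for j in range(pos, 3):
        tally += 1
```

Upper triangle: 3 + 2 + ... + 1
`tally` takes the values: 0 → 1 → 2 → 3 → 4 → 5 → 6

Answer: 6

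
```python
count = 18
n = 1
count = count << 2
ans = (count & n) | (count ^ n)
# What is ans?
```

Trace:
`count = 18` → count = 18
`n = 1` → n = 1
`count = count << 2` → count = 72
`ans = (count & n) | (count ^ n)` → ans = 73
So ans = 73

Answer: 73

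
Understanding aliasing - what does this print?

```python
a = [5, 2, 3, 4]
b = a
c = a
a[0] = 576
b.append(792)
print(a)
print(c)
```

Key concept: multiple aliases.
Step by step:
`a = [5, 2, 3, 4]` → a = [5, 2, 3, 4]
`b = a` → b = [5, 2, 3, 4] (same object as a)
`c = a` → c = [5, 2, 3, 4] (same object as a, b)
`a[0] = 576` → a = [576, 2, 3, 4] (same object as b, c); b = [576, 2, 3, 4] (same object as a, c); c = [576, 2, 3, 4] (same object as a, b)
`b.append(792)` → a = [576, 2, 3, 4, 792] (same object as b, c); b = [576, 2, 3, 4, 792] (same object as a, c); c = [576, 2, 3, 4, 792] (same object as a, b)
`print(a)` → prints [576, 2, 3, 4, 792]
`print(c)` → prints [576, 2, 3, 4, 792]

Answer:
[576, 2, 3, 4, 792]
[576, 2, 3, 4, 792]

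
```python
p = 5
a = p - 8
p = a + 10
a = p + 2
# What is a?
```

Trace:
`p = 5` → p = 5
`a = p - 8` → a = -3
`p = a + 10` → p = 7
`a = p + 2` → a = 9
So a = 9

Answer: 9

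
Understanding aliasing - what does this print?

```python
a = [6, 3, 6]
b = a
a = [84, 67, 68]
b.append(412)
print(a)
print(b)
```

Key concept: rebinding vs mutation: a is rebound to a new list, b still points at the original.
Step by step:
`a = [6, 3, 6]` → a = [6, 3, 6]
`b = a` → b = [6, 3, 6] (same object as a)
`a = [84, 67, 68]` → a = [84, 67, 68]
`b.append(412)` → b = [6, 3, 6, 412]
`print(a)` → prints [84, 67, 68]
`print(b)` → prints [6, 3, 6, 412]

Answer:
[84, 67, 68]
[6, 3, 6, 412]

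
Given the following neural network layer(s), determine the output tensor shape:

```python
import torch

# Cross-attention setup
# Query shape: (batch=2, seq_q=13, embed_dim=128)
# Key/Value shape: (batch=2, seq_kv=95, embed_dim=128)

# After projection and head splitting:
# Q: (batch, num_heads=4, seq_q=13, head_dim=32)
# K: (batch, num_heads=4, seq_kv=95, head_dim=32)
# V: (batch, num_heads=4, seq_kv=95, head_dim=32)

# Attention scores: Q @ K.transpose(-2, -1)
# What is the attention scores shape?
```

Input: (2, 13, 128) -> Output: (2, 4, 13, 95)

Answer: (2, 4, 13, 95)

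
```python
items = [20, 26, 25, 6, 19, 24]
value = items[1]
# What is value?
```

Trace:
`items = [20, 26, 25, 6, 19, 24]` → items = [20, 26, 25, 6, 19, 24]
`value = items[1]` → value = 26
So value = 26

Answer: 26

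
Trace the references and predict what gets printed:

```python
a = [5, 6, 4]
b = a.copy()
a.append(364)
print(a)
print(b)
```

Key concept: list.copy() creates independent copy.
Step by step:
`a = [5, 6, 4]` → a = [5, 6, 4]
`b = a.copy()` → b = [5, 6, 4]
`a.append(364)` → a = [5, 6, 4, 364]
`print(a)` → prints [5, 6, 4, 364]
`print(b)` → prints [5, 6, 4]

Answer:
[5, 6, 4, 364]
[5, 6, 4]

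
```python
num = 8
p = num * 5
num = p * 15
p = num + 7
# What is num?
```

Trace:
`num = 8` → num = 8
`p = num * 5` → p = 40
`num = p * 15` → num = 600
`p = num + 7` → p = 607
So num = 600

Answer: 600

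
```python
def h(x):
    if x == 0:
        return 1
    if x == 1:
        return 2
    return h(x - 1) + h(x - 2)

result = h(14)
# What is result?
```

Build up from base cases: h(0)=1, h(1)=2, h(2)=3, h(3)=5, h(4)=8, h(5)=13, h(6)=21, ..., h(14)=987

Answer: 987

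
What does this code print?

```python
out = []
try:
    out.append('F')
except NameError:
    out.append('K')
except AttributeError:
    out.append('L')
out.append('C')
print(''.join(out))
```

Execution trace: 'F' (try body, no exception) → 'C' (after the try/except). Output: FC

Answer: FC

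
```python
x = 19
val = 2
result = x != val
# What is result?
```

Trace:
`x = 19` → x = 19
`val = 2` → val = 2
`result = x != val` → result = True
So result = True

Answer: True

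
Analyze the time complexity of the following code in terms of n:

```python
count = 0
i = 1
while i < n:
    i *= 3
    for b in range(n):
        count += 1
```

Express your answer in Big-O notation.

Each loop level contributes: log n × n. Multiplying the contributions gives O(n log n).

Answer: O(n log n)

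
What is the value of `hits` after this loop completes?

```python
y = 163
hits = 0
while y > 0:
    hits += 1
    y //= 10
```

Count digits by repeated division by 10
`hits` takes the values: 0 → 1 → 2 → 3

Answer: 3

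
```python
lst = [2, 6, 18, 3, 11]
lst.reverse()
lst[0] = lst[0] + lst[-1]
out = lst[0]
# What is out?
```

Trace:
`lst = [2, 6, 18, 3, 11]` → lst = [2, 6, 18, 3, 11]
`lst.reverse()` → lst = [11, 3, 18, 6, 2]
`lst[0] = lst[0] + lst[-1]` → lst = [13, 3, 18, 6, 2]
`out = lst[0]` → out = 13
So out = 13

Answer: 13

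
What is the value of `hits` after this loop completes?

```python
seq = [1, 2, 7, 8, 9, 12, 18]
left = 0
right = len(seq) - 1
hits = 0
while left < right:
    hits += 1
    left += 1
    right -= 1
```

Iterations until pointers meet (list length 7)
`hits` takes the values: 0 → 1 → 2 → 3

Answer: 3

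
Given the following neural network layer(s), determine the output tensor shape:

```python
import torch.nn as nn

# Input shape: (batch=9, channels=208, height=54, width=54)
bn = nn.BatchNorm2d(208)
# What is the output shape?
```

Input: (9, 208, 54, 54) -> Output: (9, 208, 54, 54)

Answer: (9, 208, 54, 54)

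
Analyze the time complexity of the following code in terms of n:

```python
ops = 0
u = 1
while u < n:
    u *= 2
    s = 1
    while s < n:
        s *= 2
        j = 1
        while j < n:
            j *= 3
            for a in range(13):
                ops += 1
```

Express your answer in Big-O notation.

Each loop level contributes: log n × log n × log n × 1. Multiplying the contributions gives O(log^3 n).

Answer: O(log^3 n)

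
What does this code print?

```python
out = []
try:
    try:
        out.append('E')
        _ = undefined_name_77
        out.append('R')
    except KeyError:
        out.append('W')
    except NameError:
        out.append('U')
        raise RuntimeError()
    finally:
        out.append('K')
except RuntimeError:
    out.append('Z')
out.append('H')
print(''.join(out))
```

Execution trace: 'E' (inner try body) → 'U' (inner except NameError) → 'K' (inner finally) → 'Z' (outer except RuntimeError) → 'H' (after the try/except). Output: EUKZH

Answer: EUKZH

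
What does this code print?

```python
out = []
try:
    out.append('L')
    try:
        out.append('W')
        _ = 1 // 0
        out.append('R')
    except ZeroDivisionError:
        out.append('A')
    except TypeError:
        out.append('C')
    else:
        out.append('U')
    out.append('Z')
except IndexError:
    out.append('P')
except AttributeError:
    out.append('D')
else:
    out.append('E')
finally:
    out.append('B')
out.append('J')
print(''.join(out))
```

Execution trace: 'L' (try body) → 'W' (inner try body) → 'A' (inner except ZeroDivisionError) → 'Z' (try body, no exception) → 'E' (else) → 'B' (finally) → 'J' (after the try/except). Output: LWAZEBJ

Answer: LWAZEBJ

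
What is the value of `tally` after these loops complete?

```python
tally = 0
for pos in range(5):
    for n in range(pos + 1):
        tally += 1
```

Triangle: 1 + 2 + ... + 5
`tally` takes the values: 0 → 1 → 2 → 3 → 4 → 5 → 6 → 7 → 8 → 9 → 10 → 11 → 12 → 13 → 14 → 15

Answer: 15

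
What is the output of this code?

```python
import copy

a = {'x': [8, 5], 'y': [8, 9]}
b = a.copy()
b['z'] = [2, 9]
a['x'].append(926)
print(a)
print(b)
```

Key concept: shallow copy of dict with mutable values.
Step by step:
`a = {'x': [8, 5], 'y': [8, 9]}` → a = {'x': [8, 5], 'y': [8, 9]}
`b = a.copy()` → b = {'x': [8, 5], 'y': [8, 9]}
`b['z'] = [2, 9]` → b = {'x': [8, 5], 'y': [8, 9], 'z': [2, 9]}
`a['x'].append(926)` → a = {'x': [8, 5, 926], 'y': [8, 9]}; b = {'x': [8, 5, 926], 'y': [8, 9], 'z': [2, 9]}
`print(a)` → prints {'x': [8, 5, 926], 'y': [8, 9]}
`print(b)` → prints {'x': [8, 5, 926], 'y': [8, 9], 'z': [2, 9]}

Answer:
{'x': [8, 5, 926], 'y': [8, 9]}
{'x': [8, 5, 926], 'y': [8, 9], 'z': [2, 9]}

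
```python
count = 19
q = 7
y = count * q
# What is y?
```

Trace:
`count = 19` → count = 19
`q = 7` → q = 7
`y = count * q` → y = 133
So y = 133

Answer: 133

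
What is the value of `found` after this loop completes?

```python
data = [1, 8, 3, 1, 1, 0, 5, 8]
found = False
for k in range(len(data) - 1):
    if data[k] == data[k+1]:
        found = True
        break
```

Check consecutive duplicates in [1, 8, 3, 1, 1, 0, 5, 8]
`found` takes the values: False → True

Answer: True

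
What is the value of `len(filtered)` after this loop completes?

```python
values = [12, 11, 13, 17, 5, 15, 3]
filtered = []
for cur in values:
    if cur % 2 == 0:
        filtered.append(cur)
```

Count even numbers in [12, 11, 13, 17, 5, 15, 3]
`filtered` takes the values: [] → [12]
So `len(filtered)` = 1

Answer: 1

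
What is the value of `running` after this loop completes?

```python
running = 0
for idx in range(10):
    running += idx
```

Sum of 0 to 9 = 45
`running` takes the values: 0 → 1 → 3 → 6 → 10 → 15 → 21 → 28 → 36 → 45

Answer: 45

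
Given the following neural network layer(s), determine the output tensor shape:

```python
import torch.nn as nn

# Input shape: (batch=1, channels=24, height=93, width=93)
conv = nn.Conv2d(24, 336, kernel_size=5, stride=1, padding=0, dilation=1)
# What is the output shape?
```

Input: (1, 24, 93, 93) -> Output: (1, 336, 89, 89)

Answer: (1, 336, 89, 89)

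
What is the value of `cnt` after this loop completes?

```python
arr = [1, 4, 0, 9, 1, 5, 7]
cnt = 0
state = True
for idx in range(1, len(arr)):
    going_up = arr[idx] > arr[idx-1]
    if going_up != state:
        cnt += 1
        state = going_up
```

Count direction changes in [1, 4, 0, 9, 1, 5, 7]
`cnt` takes the values: 0 → 1 → 2 → 3 → 4

Answer: 4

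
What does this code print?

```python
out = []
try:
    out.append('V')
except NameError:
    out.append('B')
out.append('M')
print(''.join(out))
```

Execution trace: 'V' (try body, no exception) → 'M' (after the try/except). Output: VM

Answer: VM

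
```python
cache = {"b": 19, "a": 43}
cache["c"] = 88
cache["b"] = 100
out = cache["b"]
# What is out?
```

Trace:
`cache = {"b": 19, "a": 43}` → cache = {'b': 19, 'a': 43}
`cache["c"] = 88` → cache = {'b': 19, 'a': 43, 'c': 88}
`cache["b"] = 100` → cache = {'b': 100, 'a': 43, 'c': 88}
`out = cache["b"]` → out = 100
So out = 100

Answer: 100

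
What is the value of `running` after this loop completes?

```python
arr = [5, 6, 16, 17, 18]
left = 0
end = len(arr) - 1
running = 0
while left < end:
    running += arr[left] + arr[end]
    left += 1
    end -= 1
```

Sum of pairs from ends
`running` takes the values: 0 → 23 → 46

Answer: 46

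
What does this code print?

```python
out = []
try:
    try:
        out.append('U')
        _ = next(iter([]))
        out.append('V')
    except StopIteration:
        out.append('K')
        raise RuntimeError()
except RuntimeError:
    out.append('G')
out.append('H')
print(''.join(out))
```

Execution trace: 'U' (inner try body) → 'K' (inner except StopIteration) → 'G' (outer except RuntimeError) → 'H' (after the try/except). Output: UKGH

Answer: UKGH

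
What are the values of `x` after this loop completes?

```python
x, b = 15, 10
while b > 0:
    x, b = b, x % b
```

GCD of 15 and 10
`x` takes the values: 15 → 10 → 5

Answer: 5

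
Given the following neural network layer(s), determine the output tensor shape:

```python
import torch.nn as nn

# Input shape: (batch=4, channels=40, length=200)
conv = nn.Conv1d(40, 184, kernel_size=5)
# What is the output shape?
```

Input: (4, 40, 200) -> Output: (4, 184, 196)

Answer: (4, 184, 196)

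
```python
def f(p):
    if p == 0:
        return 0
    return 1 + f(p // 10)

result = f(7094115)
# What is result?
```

Count of digits of 7094115: 7

Answer: 7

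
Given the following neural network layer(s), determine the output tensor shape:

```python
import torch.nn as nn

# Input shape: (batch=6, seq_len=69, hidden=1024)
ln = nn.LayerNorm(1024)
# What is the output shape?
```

Input: (6, 69, 1024) -> Output: (6, 69, 1024)

Answer: (6, 69, 1024)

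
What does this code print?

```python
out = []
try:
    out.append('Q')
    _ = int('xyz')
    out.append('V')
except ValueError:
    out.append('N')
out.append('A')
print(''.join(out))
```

Execution trace: 'Q' (try body) → 'N' (except ValueError) → 'A' (after the try/except). Output: QNA

Answer: QNA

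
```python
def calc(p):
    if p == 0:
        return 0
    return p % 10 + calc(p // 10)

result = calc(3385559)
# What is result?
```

Sum of digits of 3385559: 9 + 5 + 5 + 5 + 8 + 3 + 3 = 38

Answer: 38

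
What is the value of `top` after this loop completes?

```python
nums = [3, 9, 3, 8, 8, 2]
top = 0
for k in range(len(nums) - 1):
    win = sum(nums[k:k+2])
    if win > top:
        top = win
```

Max sum of 2-element window in [3, 9, 3, 8, 8, 2]
`top` takes the values: 0 → 12 → 16

Answer: 16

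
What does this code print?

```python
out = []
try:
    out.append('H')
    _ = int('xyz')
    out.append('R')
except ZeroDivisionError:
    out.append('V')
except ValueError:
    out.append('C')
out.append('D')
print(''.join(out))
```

Execution trace: 'H' (try body) → 'C' (except ValueError) → 'D' (after the try/except). Output: HCD

Answer: HCD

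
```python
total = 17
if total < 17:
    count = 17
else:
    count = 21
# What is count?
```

Trace:
`total = 17` → total = 17
`if total < 17: ...` → total < 17 is False, take else branch → count = 21
So count = 21

Answer: 21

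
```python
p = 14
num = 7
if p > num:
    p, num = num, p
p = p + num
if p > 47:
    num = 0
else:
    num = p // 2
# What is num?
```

Trace:
`p = 14` → p = 14
`num = 7` → num = 7
`if p > num: ...` → p > num is True → p = 7; num = 14
`p = p + num` → p = 21
`if p > 47: ...` → p > 47 is False, take else branch → num = 10
So num = 10

Answer: 10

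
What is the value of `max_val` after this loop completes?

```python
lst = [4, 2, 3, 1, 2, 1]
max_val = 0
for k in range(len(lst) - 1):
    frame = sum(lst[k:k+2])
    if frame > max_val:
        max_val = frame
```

Max sum of 2-element window in [4, 2, 3, 1, 2, 1]
`max_val` takes the values: 0 → 6

Answer: 6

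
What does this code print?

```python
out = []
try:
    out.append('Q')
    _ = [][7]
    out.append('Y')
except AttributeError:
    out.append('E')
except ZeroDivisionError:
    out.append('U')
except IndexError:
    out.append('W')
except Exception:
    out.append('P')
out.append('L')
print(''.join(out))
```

Execution trace: 'Q' (try body) → 'W' (except IndexError) → 'L' (after the try/except). Output: QWL

Answer: QWL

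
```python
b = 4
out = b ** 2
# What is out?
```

Trace:
`b = 4` → b = 4
`out = b ** 2` → out = 16
So out = 16

Answer: 16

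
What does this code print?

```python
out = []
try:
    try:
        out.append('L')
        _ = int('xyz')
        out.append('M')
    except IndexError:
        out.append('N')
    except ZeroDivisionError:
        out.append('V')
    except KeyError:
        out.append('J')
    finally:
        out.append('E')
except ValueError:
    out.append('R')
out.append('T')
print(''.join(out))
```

Execution trace: 'L' (try body) → 'E' (finally) → 'R' (outer except ValueError) → 'T' (after the try/except). Output: LERT

Answer: LERT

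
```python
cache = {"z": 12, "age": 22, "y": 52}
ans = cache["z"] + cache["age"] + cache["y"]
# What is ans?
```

Trace:
`cache = {"z": 12, "age": 22, "y": 52}` → cache = {'z': 12, 'age': 22, 'y': 52}
`ans = cache["z"] + cache["age"] + cache["y"]` → ans = 86
So ans = 86

Answer: 86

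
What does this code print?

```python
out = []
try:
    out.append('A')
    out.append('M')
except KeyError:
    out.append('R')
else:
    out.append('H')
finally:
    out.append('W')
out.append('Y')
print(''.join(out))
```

Execution trace: 'A' (try body) → 'M' (try body, no exception) → 'H' (else) → 'W' (finally) → 'Y' (after the try/except). Output: AMHWY

Answer: AMHWY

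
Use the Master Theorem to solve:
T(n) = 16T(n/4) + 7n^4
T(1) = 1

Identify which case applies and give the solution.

a=16, b=4, f(n)=7n^4. log_4(16) = 2. Since c=4 > 2 and the regularity condition holds (16(n/4)^4 = (16/4^4)n^4 with 16/4^4 < 1), Case 3 applies: T(n) = Θ(f(n)) = O(n^4).

Answer: O(n^4) - Case 3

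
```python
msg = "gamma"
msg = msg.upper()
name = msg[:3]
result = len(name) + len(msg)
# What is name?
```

Trace:
`msg = "gamma"` → msg = 'gamma'
`msg = msg.upper()` → msg = 'GAMMA'
`name = msg[:3]` → name = 'GAM'
`result = len(name) + len(msg)` → result = 8
So name = 'GAM'

Answer: 'GAM'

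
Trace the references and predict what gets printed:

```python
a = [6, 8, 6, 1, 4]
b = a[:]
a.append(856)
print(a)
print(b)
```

Key concept: slice [:] creates copy.
Step by step:
`a = [6, 8, 6, 1, 4]` → a = [6, 8, 6, 1, 4]
`b = a[:]` → b = [6, 8, 6, 1, 4]
`a.append(856)` → a = [6, 8, 6, 1, 4, 856]
`print(a)` → prints [6, 8, 6, 1, 4, 856]
`print(b)` → prints [6, 8, 6, 1, 4]

Answer:
[6, 8, 6, 1, 4, 856]
[6, 8, 6, 1, 4]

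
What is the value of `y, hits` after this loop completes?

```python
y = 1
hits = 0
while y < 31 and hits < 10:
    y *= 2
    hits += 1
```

Double until >= 31 or 10 iterations
`y, hits` takes the values: (1, 0) → (2, 0) → (2, 1) → (4, 1) → (4, 2) → (8, 2) → (8, 3) → (16, 3) → (16, 4) → (32, 4) → (32, 5)

Answer: 32, 5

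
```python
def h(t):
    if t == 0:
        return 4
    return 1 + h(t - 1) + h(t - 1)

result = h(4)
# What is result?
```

h(t) = 1 + 2·h(t-1), h(0)=4. Closed form: (4+1)·2^4 - 1 = 79.

Answer: 79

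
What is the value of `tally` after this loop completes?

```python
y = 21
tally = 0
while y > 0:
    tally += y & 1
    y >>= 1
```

Count set bits in 21 (binary: 0b10101)
`tally` takes the values: 0 → 1 → 2 → 3

Answer: 3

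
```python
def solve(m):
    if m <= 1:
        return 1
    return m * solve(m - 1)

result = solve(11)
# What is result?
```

solve(11) = 11 * 10 * 9 * 8 * 7 * 6 * 5 * 4 * 3 * 2 * 1 = 39916800

Answer: 39916800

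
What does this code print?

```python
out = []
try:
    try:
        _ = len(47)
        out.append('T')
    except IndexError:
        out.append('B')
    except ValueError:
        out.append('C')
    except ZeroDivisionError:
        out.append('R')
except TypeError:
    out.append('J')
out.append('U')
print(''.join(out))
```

Execution trace: 'J' (outer except TypeError) → 'U' (after the try/except). Output: JU

Answer: JU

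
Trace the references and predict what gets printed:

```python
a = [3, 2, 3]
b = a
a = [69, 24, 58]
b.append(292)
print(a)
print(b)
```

Key concept: rebinding vs mutation: a is rebound to a new list, b still points at the original.
Step by step:
`a = [3, 2, 3]` → a = [3, 2, 3]
`b = a` → b = [3, 2, 3] (same object as a)
`a = [69, 24, 58]` → a = [69, 24, 58]
`b.append(292)` → b = [3, 2, 3, 292]
`print(a)` → prints [69, 24, 58]
`print(b)` → prints [3, 2, 3, 292]

Answer:
[69, 24, 58]
[3, 2, 3, 292]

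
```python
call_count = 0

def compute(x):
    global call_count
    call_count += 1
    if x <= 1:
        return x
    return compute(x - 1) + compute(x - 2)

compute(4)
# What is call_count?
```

Calls(x) = 1 + Calls(x-1) + Calls(x-2); Calls(0)=Calls(1)=1. For x=4 this gives 9.

Answer: 9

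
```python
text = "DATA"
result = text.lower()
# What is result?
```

Trace:
`text = "DATA"` → text = 'DATA'
`result = text.lower()` → result = 'data'
So result = 'data'

Answer: 'data'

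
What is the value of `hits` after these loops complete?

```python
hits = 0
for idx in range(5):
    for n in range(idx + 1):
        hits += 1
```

Triangle: 1 + 2 + ... + 5
`hits` takes the values: 0 → 1 → 2 → 3 → 4 → 5 → 6 → 7 → 8 → 9 → 10 → 11 → 12 → 13 → 14 → 15

Answer: 15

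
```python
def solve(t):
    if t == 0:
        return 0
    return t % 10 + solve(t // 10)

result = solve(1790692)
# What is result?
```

Sum of digits of 1790692: 2 + 9 + 6 + 0 + 9 + 7 + 1 = 34

Answer: 34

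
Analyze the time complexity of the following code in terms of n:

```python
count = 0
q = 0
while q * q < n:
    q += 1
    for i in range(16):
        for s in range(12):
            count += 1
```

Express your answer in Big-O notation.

Each loop level contributes: √n × 1 × 1. Multiplying the contributions gives O(√n).

Answer: O(√n)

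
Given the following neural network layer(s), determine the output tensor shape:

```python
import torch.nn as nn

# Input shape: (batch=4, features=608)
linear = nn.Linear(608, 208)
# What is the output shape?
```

Input: (4, 608) -> Output: (4, 208)

Answer: (4, 208)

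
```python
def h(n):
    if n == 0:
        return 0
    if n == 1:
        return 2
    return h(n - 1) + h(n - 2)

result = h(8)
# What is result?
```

Build up from base cases: h(0)=0, h(1)=2, h(2)=2, h(3)=4, h(4)=6, h(5)=10, h(6)=16, ..., h(8)=42

Answer: 42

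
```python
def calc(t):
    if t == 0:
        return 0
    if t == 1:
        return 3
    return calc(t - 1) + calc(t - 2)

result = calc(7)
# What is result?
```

Build up from base cases: calc(0)=0, calc(1)=3, calc(2)=3, calc(3)=6, calc(4)=9, calc(5)=15, calc(6)=24, ..., calc(7)=39

Answer: 39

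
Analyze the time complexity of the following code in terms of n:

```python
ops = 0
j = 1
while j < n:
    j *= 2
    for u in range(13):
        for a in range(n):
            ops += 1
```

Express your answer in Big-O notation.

Each loop level contributes: log n × 1 × n. Multiplying the contributions gives O(n log n).

Answer: O(n log n)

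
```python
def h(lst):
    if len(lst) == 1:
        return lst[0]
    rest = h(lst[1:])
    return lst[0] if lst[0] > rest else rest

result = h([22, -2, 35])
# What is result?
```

Recursive max over [22, -2, 35] = 35

Answer: 35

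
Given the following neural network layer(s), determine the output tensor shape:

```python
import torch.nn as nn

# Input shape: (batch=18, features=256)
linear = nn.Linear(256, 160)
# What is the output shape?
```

Input: (18, 256) -> Output: (18, 160)

Answer: (18, 160)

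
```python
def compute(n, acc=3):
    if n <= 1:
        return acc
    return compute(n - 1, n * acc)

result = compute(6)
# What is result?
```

Accumulator trace (n, acc): (6, 3) -> (5, 18) -> (4, 90) -> (3, 360) -> (2, 1080) -> (1, 2160) -> return 2160

Answer: 2160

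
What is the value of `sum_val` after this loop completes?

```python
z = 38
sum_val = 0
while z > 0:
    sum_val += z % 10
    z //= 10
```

Sum digits of 38
`sum_val` takes the values: 0 → 8 → 11

Answer: 11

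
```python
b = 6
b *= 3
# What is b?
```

Trace:
`b = 6` → b = 6
`b *= 3` → b = 18
So b = 18

Answer: 18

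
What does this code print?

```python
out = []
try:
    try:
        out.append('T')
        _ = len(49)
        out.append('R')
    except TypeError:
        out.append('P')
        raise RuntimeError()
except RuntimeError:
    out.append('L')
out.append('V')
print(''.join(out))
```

Execution trace: 'T' (try body) → 'P' (except TypeError) → 'L' (outer except RuntimeError) → 'V' (after the try/except). Output: TPLV

Answer: TPLV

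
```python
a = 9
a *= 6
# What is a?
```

Trace:
`a = 9` → a = 9
`a *= 6` → a = 54
So a = 54

Answer: 54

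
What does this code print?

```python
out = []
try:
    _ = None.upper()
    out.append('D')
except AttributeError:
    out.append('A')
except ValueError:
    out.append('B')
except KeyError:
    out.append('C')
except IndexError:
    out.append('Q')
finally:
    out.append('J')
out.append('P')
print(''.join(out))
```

Execution trace: 'A' (except AttributeError) → 'J' (finally) → 'P' (after the try/except). Output: AJP

Answer: AJP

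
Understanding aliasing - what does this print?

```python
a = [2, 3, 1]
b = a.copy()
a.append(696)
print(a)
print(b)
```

Key concept: list.copy() creates independent copy.
Step by step:
`a = [2, 3, 1]` → a = [2, 3, 1]
`b = a.copy()` → b = [2, 3, 1]
`a.append(696)` → a = [2, 3, 1, 696]
`print(a)` → prints [2, 3, 1, 696]
`print(b)` → prints [2, 3, 1]

Answer:
[2, 3, 1, 696]
[2, 3, 1]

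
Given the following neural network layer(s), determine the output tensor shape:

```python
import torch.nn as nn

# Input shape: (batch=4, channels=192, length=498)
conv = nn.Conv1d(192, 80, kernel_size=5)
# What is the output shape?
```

Input: (4, 192, 498) -> Output: (4, 80, 494)

Answer: (4, 80, 494)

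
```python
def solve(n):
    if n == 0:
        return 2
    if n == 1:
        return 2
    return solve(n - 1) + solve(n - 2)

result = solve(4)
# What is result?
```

Build up from base cases: solve(0)=2, solve(1)=2, solve(2)=4, solve(3)=6, solve(4)=10

Answer: 10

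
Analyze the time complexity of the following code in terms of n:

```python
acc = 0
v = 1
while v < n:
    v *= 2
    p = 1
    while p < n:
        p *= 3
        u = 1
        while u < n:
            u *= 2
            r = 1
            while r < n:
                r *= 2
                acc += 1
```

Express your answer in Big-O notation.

Each loop level contributes: log n × log n × log n × log n. Multiplying the contributions gives O(log^4 n).

Answer: O(log^4 n)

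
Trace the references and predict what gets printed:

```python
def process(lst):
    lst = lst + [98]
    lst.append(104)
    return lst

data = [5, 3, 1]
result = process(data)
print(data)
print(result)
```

Key concept: rebinding parameter vs mutation.
Step by step:
`data = [5, 3, 1]` → data = [5, 3, 1]
`result = process(data)` → result = [5, 3, 1, 98, 104]
`print(data)` → prints [5, 3, 1]
`print(result)` → prints [5, 3, 1, 98, 104]

Answer:
[5, 3, 1]
[5, 3, 1, 98, 104]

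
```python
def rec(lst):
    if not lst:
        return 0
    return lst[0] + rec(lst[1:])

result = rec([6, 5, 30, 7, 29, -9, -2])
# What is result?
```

6 + 5 + 30 + 7 + 29 + (-9) + (-2) + 0 = 66

Answer: 66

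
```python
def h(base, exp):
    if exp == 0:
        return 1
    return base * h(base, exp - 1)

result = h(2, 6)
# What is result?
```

h(2, 6) = 2 * 2 * 2 * 2 * 2 * 2 = 64

Answer: 64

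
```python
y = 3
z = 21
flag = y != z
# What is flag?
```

Trace:
`y = 3` → y = 3
`z = 21` → z = 21
`flag = y != z` → flag = True
So flag = True

Answer: True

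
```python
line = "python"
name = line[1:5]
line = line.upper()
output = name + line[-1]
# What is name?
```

Trace:
`line = "python"` → line = 'python'
`name = line[1:5]` → name = 'ytho'
`line = line.upper()` → line = 'PYTHON'
`output = name + line[-1]` → output = 'ythoN'
So name = 'ytho'

Answer: 'ytho'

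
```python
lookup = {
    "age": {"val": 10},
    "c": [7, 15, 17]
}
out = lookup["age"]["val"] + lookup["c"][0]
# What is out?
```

Trace:
`lookup = { ...` → lookup = {'age': {'val': 10}, 'c': [7, 15, 17]}
`out = lookup["age"]["val"] + lookup["c"][0]` → out = 17
So out = 17

Answer: 17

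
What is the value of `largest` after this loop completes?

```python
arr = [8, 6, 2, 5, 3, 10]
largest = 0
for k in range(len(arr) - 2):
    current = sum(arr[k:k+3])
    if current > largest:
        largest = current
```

Max sum of 3-element window in [8, 6, 2, 5, 3, 10]
`largest` takes the values: 0 → 16 → 18

Answer: 18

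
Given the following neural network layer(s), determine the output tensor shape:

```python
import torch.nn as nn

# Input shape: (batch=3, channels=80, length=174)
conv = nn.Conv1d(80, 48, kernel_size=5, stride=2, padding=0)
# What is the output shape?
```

Input: (3, 80, 174) -> Output: (3, 48, 85)

Answer: (3, 48, 85)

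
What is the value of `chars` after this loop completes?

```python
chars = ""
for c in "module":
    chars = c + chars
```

Reverse 'module'
`chars` takes the values: "" → "m" → "om" → "dom" → "udom" → "ludom" → "eludom"

Answer: "eludom"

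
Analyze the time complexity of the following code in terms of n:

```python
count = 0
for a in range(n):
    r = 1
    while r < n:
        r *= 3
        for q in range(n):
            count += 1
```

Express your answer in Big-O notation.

Each loop level contributes: n × log n × n. Multiplying the contributions gives O(n^2 log n).

Answer: O(n^2 log n)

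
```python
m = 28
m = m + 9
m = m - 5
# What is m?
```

Trace:
`m = 28` → m = 28
`m = m + 9` → m = 37
`m = m - 5` → m = 32
So m = 32

Answer: 32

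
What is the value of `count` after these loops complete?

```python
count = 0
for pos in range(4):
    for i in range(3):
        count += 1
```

4 * 3 = 12
`count` takes the values: 0 → 1 → 2 → 3 → 4 → 5 → 6 → 7 → 8 → 9 → 10 → 11 → 12

Answer: 12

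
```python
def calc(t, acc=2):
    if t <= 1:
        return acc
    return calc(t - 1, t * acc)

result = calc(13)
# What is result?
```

Accumulator trace (n, acc): (13, 2) -> (12, 26) -> (11, 312) -> (10, 3432) -> (9, 34320) -> (8, 308880) -> (7, 2471040) -> (6, 17297280) -> (5, 103783680) -> (4, 518918400) -> (3, 2075673600) -> (2, 6227020800) -> (1, 12454041600) -> return 12454041600

Answer: 12454041600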